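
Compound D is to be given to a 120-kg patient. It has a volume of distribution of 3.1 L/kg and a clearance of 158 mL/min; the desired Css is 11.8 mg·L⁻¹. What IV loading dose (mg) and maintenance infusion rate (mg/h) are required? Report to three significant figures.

Total Vd = 3.1 × 120 = 372.0 L
Loading dose = Vd × C = 372.0 × 11.8 = 4390 mg
CL = 158 mL/min × 60/1000 = 9.480 L/h
Maintenance: replace elimination → rate = CL × Css = 9.480 × 11.8 = 111.9 mg/h

(a) 4390 mg; (b) 112 mg/h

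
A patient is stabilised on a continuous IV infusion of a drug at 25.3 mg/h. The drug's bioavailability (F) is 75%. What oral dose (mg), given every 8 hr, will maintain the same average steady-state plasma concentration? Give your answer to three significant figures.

To maintain the same Css, the systemic dosing rate must be unchanged: F·D/τ = infusion rate.
D = rate × τ / F = 25.3 × 8 / 0.75 = 269.9 mg

270 mg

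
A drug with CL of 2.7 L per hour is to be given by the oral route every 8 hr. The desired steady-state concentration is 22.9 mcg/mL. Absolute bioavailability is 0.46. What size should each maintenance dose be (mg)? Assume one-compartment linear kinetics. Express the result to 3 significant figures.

At steady state, dose per interval replaces the amount cleared in that interval: F·D/τ = CL·Css.
D = CL × Css × τ / F = 2.700 × 22.9 × 8 / 0.46 = 1075 mg

1080 mg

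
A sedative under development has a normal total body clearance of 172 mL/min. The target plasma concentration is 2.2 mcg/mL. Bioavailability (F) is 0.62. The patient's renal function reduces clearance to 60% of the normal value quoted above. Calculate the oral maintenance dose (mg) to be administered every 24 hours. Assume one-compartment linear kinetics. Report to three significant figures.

CL = 172 mL/min × 60/1000 = 10.32 L/h
Patient clearance = 0.6 × 10.32 = 6.192 L/h
At steady state, dose per interval replaces the amount cleared in that interval: F·D/τ = CL·Css.
D = CL × Css × τ / F = 6.192 × 2.2 × 24 / 0.62 = 527.3 mg

527 mg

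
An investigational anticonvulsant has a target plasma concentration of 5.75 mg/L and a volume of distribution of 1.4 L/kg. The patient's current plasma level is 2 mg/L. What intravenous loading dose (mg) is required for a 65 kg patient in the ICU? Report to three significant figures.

Vd = 1.4 L/kg × 65 kg = 91.00 L
The loading dose fills Vd to the target concentration.
Concentration deficit ΔC = 5.75 − 2 = 3.750 mg/L
LD = Vd × ΔC = 91.00 × 3.750 = 341.3 mg

341 mg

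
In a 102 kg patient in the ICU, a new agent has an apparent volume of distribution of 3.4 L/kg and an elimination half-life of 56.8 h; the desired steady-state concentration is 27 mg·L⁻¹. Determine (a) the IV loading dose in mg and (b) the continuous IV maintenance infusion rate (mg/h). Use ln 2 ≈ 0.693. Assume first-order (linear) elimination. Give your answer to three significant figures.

Total Vd = 3.4 × 102 = 346.8 L
LD = Vd × C = 346.8 × 27 = 9364 mg
CL = 0.693 × Vd / t½ = 0.693 × 346.8 / 56.8 = 4.231 L/h
Infusion rate = CL × Css = 4.231 × 27 = 114.2 mg/h

(a) 9360 mg; (b) 114 mg/h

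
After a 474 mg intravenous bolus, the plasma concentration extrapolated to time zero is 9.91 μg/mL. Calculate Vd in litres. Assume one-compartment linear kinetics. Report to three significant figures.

Immediately after an IV bolus, C₀ = Dose / Vd, so Vd = Dose / C₀.
Vd = 474 / 9.91 = 47.83 L

47.8 L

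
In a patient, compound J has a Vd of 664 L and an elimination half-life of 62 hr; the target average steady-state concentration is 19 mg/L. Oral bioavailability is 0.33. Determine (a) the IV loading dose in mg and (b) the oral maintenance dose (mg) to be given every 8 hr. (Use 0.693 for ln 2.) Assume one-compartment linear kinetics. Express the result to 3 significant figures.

(a) 12600 mg; (b) 3420 mg

LD = Vd × C = 664.0 × 19 = 12620 mg
CL = 0.693 × Vd / t½ = 0.693 × 664.0 / 62 = 7.422 L/h
D = CL × Css × τ / F = 7.422 × 19 × 8 / 0.33 = 3419 mg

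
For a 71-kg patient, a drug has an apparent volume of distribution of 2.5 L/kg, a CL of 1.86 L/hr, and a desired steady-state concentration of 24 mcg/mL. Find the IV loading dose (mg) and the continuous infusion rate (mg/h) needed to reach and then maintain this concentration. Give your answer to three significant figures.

(a) 4260 mg; (b) 44.6 mg/h

Vd(total) = 71 kg × 2.5 L/kg = 177.5 L
Loading dose = Vd × C = 177.5 × 24 = 4260 mg
Maintenance: replace elimination → rate = CL × Css = 1.860 × 24 = 44.64 mg/h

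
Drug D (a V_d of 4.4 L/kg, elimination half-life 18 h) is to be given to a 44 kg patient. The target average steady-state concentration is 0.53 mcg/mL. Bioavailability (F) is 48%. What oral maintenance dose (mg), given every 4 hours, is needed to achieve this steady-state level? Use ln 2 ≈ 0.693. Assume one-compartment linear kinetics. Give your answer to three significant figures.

Vd = 4.4 L/kg × 44 kg = 193.6 L
CL = ln 2 · Vd / t½ = 0.693 × 193.6 / 18 = 7.454 L/h
D = CL × Css × τ / F = 7.454 × 0.53 × 4 / 0.48 = 32.92 mg

32.9 mg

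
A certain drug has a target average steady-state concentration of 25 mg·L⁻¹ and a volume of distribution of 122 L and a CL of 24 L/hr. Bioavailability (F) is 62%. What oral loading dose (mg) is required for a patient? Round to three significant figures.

LD is governed by Vd — clearance does not enter the loading-dose calculation.
LD = Vd × C / F = 122.0 × 25.00 / 0.62 = 4919 mg

4920 mg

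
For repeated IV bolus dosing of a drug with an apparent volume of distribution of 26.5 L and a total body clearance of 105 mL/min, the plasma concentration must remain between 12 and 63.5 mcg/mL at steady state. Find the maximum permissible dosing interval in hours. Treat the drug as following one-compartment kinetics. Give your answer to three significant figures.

7.01 h

CL = 105 mL/min × 60/1000 = 6.300 L/h
k = CL / Vd = 6.300 / 26.50 = 0.2377 h⁻¹
Between IV bolus doses, concentration decays as C = C₀·e^(−kτ), so C_peak/C_trough = e^(kτ).
τ_max = ln(C_peak/C_trough) / k = ln(63.5/12) / 0.2377 = 1.666 / 0.2377 = 7.009 h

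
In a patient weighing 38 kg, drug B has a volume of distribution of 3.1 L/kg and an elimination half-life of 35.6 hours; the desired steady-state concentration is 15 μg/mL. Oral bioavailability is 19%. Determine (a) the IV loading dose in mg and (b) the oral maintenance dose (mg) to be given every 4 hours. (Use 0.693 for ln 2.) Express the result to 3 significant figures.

Vd = 3.1 L/kg × 38 kg = 117.8 L
LD = Vd × C = 117.8 × 15 = 1767 mg
CL = 0.693 × Vd / t½ = 0.693 × 117.8 / 35.6 = 2.293 L/h
D = CL × Css × τ / F = 2.293 × 15 × 4 / 0.19 = 724.1 mg

(a) 1770 mg; (b) 724 mg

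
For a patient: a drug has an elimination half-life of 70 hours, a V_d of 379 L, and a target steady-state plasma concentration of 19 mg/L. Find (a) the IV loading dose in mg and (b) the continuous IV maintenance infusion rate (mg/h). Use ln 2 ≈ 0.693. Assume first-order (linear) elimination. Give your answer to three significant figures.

(a) 7200 mg; (b) 71.3 mg/h

LD = Vd × C = 379.0 × 19 = 7201 mg
CL = 0.693 × Vd / t½ = 0.693 × 379.0 / 70 = 3.752 L/h
Infusion rate = CL × Css = 3.752 × 19 = 71.29 mg/h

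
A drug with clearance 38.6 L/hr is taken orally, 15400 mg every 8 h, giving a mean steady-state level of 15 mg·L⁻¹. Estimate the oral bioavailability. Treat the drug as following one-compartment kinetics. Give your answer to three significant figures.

0.301

F·D/τ = CL·Css at steady state → F = CL·Css·τ / D.
F = 38.6 × 15 × 8 / 15400 = 0.301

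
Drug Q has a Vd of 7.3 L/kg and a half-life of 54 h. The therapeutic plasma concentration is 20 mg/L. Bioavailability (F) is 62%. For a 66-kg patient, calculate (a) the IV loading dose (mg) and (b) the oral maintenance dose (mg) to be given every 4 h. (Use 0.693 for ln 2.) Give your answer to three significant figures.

(a) 9640 mg; (b) 798 mg

Vd = 7.3 L/kg × 66 kg = 481.8 L
LD = Vd × C = 481.8 × 20 = 9636 mg
CL = 0.693 × Vd / t½ = 0.693 × 481.8 / 54 = 6.183 L/h
D = CL × Css × τ / F = 6.183 × 20 × 4 / 0.62 = 797.8 mg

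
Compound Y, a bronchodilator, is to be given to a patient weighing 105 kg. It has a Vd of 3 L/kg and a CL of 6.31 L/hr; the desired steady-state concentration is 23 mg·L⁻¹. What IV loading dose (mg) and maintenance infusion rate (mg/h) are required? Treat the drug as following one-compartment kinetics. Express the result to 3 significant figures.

Vd(total) = 105 kg × 3 L/kg = 315.0 L
Loading: fill Vd to C_target → 315.0 L × 23 mg/L = 7245 mg
Infusion rate = 6.310 L/h × 23 mg/L = 145.1 mg/h

(a) 7250 mg; (b) 145 mg/h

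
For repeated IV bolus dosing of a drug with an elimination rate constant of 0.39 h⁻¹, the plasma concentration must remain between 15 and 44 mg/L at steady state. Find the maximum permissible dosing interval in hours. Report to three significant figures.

2.76 h

Between IV bolus doses, concentration decays as C = C₀·e^(−kτ), so C_peak/C_trough = e^(kτ).
τ_max = ln(C_peak/C_trough) / k = ln(44/15) / 0.3900 = 1.076 / 0.3900 = 2.759 h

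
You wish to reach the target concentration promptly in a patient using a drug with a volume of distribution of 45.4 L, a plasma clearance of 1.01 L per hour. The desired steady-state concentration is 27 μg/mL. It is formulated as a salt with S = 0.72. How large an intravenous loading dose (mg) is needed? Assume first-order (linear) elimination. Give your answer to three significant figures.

1700 mg

LD = Vd × C / S = 45.40 × 27.00 / 0.72 = 1703 mg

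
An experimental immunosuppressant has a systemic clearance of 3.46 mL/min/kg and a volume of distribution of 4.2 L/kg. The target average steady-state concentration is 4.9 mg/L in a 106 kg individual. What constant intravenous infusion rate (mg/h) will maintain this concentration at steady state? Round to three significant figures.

108 mg/h

CL = 3.46 mL/min/kg × 106 kg = 366.8 mL/min = 366.8 × 60/1000 = 22.01 L/h
Infusion rate = CL · Css = 22.01 L/h × 4.9 mg/L = 107.8 mg/h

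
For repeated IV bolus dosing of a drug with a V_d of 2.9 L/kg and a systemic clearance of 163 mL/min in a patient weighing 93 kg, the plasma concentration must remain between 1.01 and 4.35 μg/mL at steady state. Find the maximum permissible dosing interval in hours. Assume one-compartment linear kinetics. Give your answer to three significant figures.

Vd = 2.9 L/kg × 93 kg = 269.7 L
CL = 163 mL/min = 163 × 0.06 = 9.780 L/h
k = CL / Vd = 9.780 / 269.7 = 0.03626 h⁻¹
Between IV bolus doses, concentration decays as C = C₀·e^(−kτ), so C_peak/C_trough = e^(kτ).
τ_max = ln(C_peak/C_trough) / k = ln(4.35/1.01) / 0.03626 = 1.460 / 0.03626 = 40.26 h

40.3 h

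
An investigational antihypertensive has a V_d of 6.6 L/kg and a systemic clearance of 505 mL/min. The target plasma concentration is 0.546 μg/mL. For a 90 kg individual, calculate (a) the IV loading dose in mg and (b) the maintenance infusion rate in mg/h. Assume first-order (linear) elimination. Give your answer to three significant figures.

(a) 324 mg; (b) 16.5 mg/h

Vd(total) = 90 kg × 6.6 L/kg = 594.0 L
Loading: fill Vd to C_target → 594.0 L × 0.546 mg/L = 324.3 mg
Convert clearance: 505 mL/min × 60 min/h ÷ 1000 mL/L = 30.30 L/h
Maintenance infusion rate = CL × Css = 30.30 × 0.546 = 16.54 mg/h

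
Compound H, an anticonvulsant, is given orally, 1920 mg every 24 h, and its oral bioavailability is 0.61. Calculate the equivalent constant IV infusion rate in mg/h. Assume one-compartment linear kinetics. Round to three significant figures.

Equivalent systemic input: infusion rate = F·D/τ.
Rate = 0.61 × 1920 / 24 = 48.80 mg/h

48.8 mg/h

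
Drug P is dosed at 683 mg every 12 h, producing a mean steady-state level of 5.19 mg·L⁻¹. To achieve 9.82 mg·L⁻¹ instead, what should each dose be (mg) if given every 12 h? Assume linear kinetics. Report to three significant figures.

With linear kinetics, Css is proportional to dose rate (D/τ) at fixed clearance.
D₂ = D₁ × (Css,target / Css,current) = 683 × 9.82/5.19 = 1292 mg

1290 mg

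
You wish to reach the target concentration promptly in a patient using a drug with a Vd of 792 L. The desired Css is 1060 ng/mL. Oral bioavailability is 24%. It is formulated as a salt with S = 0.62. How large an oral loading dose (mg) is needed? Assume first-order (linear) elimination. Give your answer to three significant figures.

C = 1060 ng/mL = 1.060 mg/L
The loading dose fills Vd to the target concentration.
LD = Vd × C / F / S = 792.0 × 1.060 / 0.24 / 0.62 = 5642 mg

5640 mg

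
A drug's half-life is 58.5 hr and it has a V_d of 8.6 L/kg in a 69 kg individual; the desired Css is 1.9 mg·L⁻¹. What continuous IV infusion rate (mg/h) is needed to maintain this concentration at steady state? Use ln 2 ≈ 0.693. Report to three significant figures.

Vd = 8.6 L/kg × 69 kg = 593.4 L
k = 0.693/58.5 = 0.01185 h⁻¹, so CL = k·Vd = 0.01185 × 593.4 = 7.032 L/h
Infusion rate = CL × Css = 7.032 × 1.9 = 13.36 mg/h

13.4 mg/h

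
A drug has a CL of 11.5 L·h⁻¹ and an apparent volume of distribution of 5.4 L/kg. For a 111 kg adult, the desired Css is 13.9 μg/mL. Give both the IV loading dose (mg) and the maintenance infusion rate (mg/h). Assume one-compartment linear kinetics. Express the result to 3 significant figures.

(a) 8330 mg; (b) 160 mg/h

Total Vd = 5.4 × 111 = 599.4 L
Loading dose = Vd × C = 599.4 × 13.9 = 8332 mg
Maintenance infusion rate = CL × Css = 11.50 × 13.9 = 159.9 mg/h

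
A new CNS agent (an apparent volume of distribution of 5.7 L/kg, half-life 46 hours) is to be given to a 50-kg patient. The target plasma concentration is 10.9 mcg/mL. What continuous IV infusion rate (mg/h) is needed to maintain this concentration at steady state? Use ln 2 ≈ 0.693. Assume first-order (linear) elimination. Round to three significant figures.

46.8 mg/h

Vd = 5.7 L/kg × 50 kg = 285.0 L
CL = ln 2 · Vd / t½ = 0.693 × 285.0 / 46 = 4.294 L/h
Infusion rate = CL × Css = 4.294 × 10.9 = 46.80 mg/h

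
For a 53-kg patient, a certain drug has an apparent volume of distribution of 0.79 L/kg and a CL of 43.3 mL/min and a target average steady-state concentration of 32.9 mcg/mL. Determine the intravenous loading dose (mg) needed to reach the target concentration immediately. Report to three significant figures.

Vd(total) = 53 kg × 0.79 L/kg = 41.87 L
The loading dose fills Vd to the target concentration; clearance is irrelevant here.
LD = Vd × C = 41.87 × 32.90 = 1378 mg

1380 mg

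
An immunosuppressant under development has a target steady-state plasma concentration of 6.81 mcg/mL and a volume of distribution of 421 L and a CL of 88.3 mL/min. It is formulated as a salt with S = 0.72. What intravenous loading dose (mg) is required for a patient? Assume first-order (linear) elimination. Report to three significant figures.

3980 mg

The loading dose fills Vd to the target concentration; clearance is irrelevant here.
LD = Vd × C / S = 421.0 × 6.810 / 0.72 = 3982 mg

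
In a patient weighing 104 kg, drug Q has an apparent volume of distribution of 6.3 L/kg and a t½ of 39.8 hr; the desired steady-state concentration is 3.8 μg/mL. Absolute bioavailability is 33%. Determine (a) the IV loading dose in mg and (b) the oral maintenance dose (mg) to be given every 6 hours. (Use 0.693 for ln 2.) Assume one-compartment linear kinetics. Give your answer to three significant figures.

(a) 2490 mg; (b) 788 mg

Total Vd = 6.3 × 104 = 655.2 L
LD = Vd × C = 655.2 × 3.8 = 2490 mg
CL = 0.693 × Vd / t½ = 0.693 × 655.2 / 39.8 = 11.41 L/h
D = CL × Css × τ / F = 11.41 × 3.8 × 6 / 0.33 = 788.3 mg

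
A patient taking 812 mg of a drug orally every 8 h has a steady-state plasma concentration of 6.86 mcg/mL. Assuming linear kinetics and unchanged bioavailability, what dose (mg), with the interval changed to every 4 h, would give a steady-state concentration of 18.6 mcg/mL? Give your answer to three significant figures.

1100 mg

With linear kinetics, Css is proportional to dose rate (D/τ) at fixed clearance.
D₂ = D₁ × (Css,target / Css,current) × (τ₂/τ₁) = 812 × (18.6/6.86) × (4/8) = 1101 mg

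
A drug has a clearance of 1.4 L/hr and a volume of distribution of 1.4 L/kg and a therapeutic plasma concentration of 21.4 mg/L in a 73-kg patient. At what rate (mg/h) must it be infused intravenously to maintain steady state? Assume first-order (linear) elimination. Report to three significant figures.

Maintenance depends on clearance, not Vd — rate in must match rate out.
R₀ = 1.400 × 21.4 = 29.96 mg/h

30.0 mg/h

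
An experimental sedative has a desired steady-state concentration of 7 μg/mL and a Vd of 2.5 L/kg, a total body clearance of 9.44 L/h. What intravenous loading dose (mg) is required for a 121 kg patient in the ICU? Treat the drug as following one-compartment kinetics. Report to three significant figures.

2120 mg

Vd = 2.5 L/kg × 121 kg = 302.5 L
LD is governed by Vd — clearance does not enter the loading-dose calculation.
LD = Vd × C = 302.5 × 7.000 = 2118 mg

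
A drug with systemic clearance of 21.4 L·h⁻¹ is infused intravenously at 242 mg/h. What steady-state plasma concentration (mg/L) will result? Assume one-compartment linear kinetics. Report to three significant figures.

11.3 mg/L

Css = rate / CL = 242 / 21.40 = 11.31 mg/L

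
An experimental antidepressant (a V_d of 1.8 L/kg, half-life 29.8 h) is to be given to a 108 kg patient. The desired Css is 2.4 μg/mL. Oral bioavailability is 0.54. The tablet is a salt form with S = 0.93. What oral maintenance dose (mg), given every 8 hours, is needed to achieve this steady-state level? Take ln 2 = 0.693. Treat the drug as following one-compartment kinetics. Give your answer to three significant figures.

Vd = 1.8 L/kg × 108 kg = 194.4 L
CL = ln 2 · Vd / t½ = 0.693 × 194.4 / 29.8 = 4.521 L/h
D = CL × Css × τ / F / S = 4.521 × 2.4 × 8 / 0.54 / 0.93 = 172.8 mg

173 mg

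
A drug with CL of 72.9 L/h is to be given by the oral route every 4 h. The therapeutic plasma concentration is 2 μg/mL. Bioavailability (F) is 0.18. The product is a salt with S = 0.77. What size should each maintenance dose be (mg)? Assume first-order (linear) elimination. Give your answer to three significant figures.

D = CL × Css × τ / F / S = 72.90 × 2 × 4 / 0.18 / 0.77 = 4208 mg

4210 mg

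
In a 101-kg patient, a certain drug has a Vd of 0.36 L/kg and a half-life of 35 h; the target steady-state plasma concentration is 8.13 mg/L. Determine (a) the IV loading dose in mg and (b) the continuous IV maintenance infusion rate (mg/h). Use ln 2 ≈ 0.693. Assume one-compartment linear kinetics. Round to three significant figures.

(a) 296 mg; (b) 5.85 mg/h

Vd(total) = 101 kg × 0.36 L/kg = 36.36 L
LD = Vd × C = 36.36 × 8.13 = 295.6 mg
CL = 0.693 × Vd / t½ = 0.693 × 36.36 / 35 = 0.7199 L/h
Infusion rate = CL × Css = 0.7199 × 8.13 = 5.853 mg/h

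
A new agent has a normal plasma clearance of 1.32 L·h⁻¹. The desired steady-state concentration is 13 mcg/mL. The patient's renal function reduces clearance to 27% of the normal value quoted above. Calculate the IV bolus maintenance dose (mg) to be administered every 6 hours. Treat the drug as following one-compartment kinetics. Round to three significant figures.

Patient clearance = 0.27 × 1.320 = 0.3564 L/h
D = CL × Css × τ = 0.3564 × 13 × 6 = 27.80 mg

27.8 mg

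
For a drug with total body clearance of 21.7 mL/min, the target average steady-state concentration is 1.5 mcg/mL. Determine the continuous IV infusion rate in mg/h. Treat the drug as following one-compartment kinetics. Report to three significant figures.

Convert clearance: 21.7 mL/min × 60 min/h ÷ 1000 mL/L = 1.302 L/h
Infusion rate = CL · Css = 1.302 L/h × 1.5 mg/L = 1.953 mg/h

1.95 mg/h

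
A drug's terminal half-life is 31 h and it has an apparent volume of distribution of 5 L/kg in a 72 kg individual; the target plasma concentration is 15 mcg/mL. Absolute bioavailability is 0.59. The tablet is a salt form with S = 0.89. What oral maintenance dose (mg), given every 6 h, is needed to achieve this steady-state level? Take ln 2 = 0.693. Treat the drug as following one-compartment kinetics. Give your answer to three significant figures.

Vd(total) = 72 kg × 5 L/kg = 360.0 L
CL = ln 2 · Vd / t½ = 0.693 × 360.0 / 31 = 8.048 L/h
D = CL × Css × τ / F / S = 8.048 × 15 × 6 / 0.59 / 0.89 = 1379 mg

1380 mg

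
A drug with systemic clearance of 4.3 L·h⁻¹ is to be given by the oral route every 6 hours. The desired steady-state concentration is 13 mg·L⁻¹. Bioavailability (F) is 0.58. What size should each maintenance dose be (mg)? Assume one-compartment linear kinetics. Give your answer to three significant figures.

D = CL × Css × τ / F = 4.300 × 13 × 6 / 0.58 = 578.3 mg

578 mg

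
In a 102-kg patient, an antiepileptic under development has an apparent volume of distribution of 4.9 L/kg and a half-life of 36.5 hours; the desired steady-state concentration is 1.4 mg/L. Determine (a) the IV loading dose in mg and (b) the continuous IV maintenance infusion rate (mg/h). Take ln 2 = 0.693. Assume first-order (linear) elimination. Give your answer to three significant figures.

Total Vd = 4.9 × 102 = 499.8 L
LD = Vd × C = 499.8 × 1.4 = 699.7 mg
CL = 0.693 × Vd / t½ = 0.693 × 499.8 / 36.5 = 9.489 L/h
Infusion rate = CL × Css = 9.489 × 1.4 = 13.28 mg/h

(a) 700 mg; (b) 13.3 mg/h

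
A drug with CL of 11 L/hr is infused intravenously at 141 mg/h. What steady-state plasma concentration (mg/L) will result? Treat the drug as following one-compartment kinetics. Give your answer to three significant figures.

12.8 mg/L

Css = rate / CL = 141 / 11.00 = 12.82 mg/L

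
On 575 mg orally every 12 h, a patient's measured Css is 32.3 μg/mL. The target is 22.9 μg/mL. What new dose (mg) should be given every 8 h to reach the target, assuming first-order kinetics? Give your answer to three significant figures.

272 mg

For first-order elimination, Css ∝ F·D/(CL·τ); F and CL are unchanged, so Css ∝ D/τ.
D₂ = D₁ × (Css,target / Css,current) × (τ₂/τ₁) = 575 × (22.9/32.3) × (8/12) = 271.8 mg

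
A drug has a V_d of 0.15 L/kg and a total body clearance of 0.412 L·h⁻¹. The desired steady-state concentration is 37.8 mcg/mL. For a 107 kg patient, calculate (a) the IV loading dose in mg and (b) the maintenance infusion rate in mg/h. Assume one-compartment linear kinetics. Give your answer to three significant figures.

(a) 607 mg; (b) 15.6 mg/h

Total Vd = 0.15 × 107 = 16.05 L
Loading: fill Vd to C_target → 16.05 L × 37.8 mg/L = 606.7 mg
Infusion rate = 0.4120 L/h × 37.8 mg/L = 15.57 mg/h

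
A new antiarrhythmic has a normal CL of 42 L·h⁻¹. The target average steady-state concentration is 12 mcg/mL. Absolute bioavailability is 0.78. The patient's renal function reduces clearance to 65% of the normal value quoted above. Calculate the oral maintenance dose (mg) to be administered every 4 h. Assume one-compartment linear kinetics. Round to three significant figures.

1680 mg

Patient clearance = 0.65 × 42.00 = 27.30 L/h
At steady state, dose per interval replaces the amount cleared in that interval: F·D/τ = CL·Css.
D = CL × Css × τ / F = 27.30 × 12 × 4 / 0.78 = 1680 mg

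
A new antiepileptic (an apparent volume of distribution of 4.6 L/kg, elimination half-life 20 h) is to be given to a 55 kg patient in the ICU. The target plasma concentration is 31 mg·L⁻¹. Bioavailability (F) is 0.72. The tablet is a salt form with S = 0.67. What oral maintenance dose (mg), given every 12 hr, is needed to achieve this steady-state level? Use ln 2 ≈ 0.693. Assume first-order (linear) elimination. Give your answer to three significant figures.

Vd(total) = 55 kg × 4.6 L/kg = 253.0 L
k = 0.693/20 = 0.03465 h⁻¹, so CL = k·Vd = 0.03465 × 253.0 = 8.766 L/h
D = CL × Css × τ / F / S = 8.766 × 31 × 12 / 0.72 / 0.67 = 6760 mg

6760 mg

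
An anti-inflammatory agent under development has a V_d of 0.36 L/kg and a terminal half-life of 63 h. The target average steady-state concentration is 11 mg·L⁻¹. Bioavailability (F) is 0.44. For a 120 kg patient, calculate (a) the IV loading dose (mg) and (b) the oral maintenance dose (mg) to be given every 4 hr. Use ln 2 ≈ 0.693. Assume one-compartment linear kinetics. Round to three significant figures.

Vd = 0.36 L/kg × 120 kg = 43.20 L
LD = Vd × C = 43.20 × 11 = 475.2 mg
CL = 0.693 × Vd / t½ = 0.693 × 43.20 / 63 = 0.4752 L/h
D = CL × Css × τ / F = 0.4752 × 11 × 4 / 0.44 = 47.52 mg

(a) 475 mg; (b) 47.5 mg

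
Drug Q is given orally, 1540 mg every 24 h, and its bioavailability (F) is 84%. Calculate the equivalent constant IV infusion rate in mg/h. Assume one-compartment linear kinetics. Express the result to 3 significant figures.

53.9 mg/h

Equivalent systemic input: infusion rate = F·D/τ.
Rate = 0.84 × 1540 / 24 = 53.90 mg/h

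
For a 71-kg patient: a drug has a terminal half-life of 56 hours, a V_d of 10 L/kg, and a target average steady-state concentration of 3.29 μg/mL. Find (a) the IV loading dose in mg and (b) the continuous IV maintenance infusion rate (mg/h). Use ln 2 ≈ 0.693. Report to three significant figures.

(a) 2340 mg; (b) 28.9 mg/h

Vd(total) = 71 kg × 10 L/kg = 710.0 L
LD = Vd × C = 710.0 × 3.29 = 2336 mg
CL = 0.693 × Vd / t½ = 0.693 × 710.0 / 56 = 8.786 L/h
Infusion rate = CL × Css = 8.786 × 3.29 = 28.91 mg/h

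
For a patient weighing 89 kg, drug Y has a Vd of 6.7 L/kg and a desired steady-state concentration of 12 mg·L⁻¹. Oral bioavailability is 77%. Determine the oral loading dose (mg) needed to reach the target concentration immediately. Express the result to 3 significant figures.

Vd(total) = 89 kg × 6.7 L/kg = 596.3 L
LD = Vd × C / F = 596.3 × 12.00 / 0.77 = 9293 mg

9290 mg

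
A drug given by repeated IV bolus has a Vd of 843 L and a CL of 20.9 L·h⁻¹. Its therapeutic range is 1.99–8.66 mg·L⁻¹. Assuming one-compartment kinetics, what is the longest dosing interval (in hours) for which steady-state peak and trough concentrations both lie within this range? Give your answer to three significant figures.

59.3 h

k = CL / Vd = 20.90 / 843.0 = 0.02479 h⁻¹
Between IV bolus doses, concentration decays as C = C₀·e^(−kτ), so C_peak/C_trough = e^(kτ).
τ_max = ln(C_peak/C_trough) / k = ln(8.66/1.99) / 0.02479 = 1.471 / 0.02479 = 59.34 h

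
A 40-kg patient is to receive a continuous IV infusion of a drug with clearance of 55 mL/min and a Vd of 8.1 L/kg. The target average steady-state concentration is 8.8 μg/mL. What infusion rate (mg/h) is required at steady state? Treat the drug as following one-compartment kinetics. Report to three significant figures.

Convert clearance: 55 mL/min × 60 min/h ÷ 1000 mL/L = 3.300 L/h
R₀ = 3.300 × 8.8 = 29.04 mg/h

29.0 mg/h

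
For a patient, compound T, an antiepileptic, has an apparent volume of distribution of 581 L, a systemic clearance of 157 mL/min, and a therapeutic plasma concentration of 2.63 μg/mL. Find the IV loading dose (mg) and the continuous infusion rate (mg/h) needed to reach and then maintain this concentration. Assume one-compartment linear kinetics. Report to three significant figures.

(a) 1530 mg; (b) 24.8 mg/h

Loading dose = Vd × C = 581.0 × 2.63 = 1528 mg
Convert clearance: 157 mL/min × 60 min/h ÷ 1000 mL/L = 9.420 L/h
Infusion rate = 9.420 L/h × 2.63 mg/L = 24.77 mg/h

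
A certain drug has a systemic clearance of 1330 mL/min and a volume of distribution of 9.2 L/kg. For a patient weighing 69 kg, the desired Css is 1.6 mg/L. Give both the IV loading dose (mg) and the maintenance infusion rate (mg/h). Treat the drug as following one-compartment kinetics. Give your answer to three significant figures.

Total Vd = 9.2 × 69 = 634.8 L
LD = Vd · C_target = 634.8 × 1.6 = 1016 mg
Convert clearance: 1330 mL/min × 60 min/h ÷ 1000 mL/L = 79.80 L/h
Maintenance: replace elimination → rate = CL × Css = 79.80 × 1.6 = 127.7 mg/h

(a) 1020 mg; (b) 128 mg/h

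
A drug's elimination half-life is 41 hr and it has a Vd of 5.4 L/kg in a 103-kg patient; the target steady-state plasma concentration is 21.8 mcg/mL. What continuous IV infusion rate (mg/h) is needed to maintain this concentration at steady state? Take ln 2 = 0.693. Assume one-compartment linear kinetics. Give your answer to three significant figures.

Total Vd = 5.4 × 103 = 556.2 L
k = 0.693/41 = 0.01690 h⁻¹, so CL = k·Vd = 0.01690 × 556.2 = 9.400 L/h
Infusion rate = CL × Css = 9.400 × 21.8 = 204.9 mg/h

205 mg/h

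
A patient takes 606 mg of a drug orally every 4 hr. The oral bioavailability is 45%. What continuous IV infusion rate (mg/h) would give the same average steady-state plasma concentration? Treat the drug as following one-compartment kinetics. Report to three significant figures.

68.2 mg/h

Equivalent systemic input: infusion rate = F·D/τ.
Rate = 0.45 × 606 / 4 = 68.18 mg/h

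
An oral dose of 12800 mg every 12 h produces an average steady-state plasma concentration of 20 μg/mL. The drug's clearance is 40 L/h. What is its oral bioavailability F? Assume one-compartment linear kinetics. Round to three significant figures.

F·D/τ = CL·Css at steady state → F = CL·Css·τ / D.
F = 40 × 20 × 12 / 12800 = 0.750

0.750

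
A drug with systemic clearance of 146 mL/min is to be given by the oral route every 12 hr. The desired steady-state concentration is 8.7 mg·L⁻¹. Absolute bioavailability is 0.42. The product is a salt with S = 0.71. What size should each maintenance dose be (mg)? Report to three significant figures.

3070 mg

CL = 146 mL/min × 60/1000 = 8.760 L/h
At steady state, dose per interval replaces the amount cleared in that interval: F·S·D/τ = CL·Css.
D = CL × Css × τ / F / S = 8.760 × 8.7 × 12 / 0.42 / 0.71 = 3067 mg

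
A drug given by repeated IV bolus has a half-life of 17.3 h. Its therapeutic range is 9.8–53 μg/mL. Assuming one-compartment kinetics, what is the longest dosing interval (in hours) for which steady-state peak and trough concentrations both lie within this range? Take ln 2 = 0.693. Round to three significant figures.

k = 0.693 / t½ = 0.693 / 17.3 = 0.04006 h⁻¹
Between IV bolus doses, concentration decays as C = C₀·e^(−kτ), so C_peak/C_trough = e^(kτ).
τ_max = ln(C_peak/C_trough) / k = ln(53/9.8) / 0.04006 = 1.688 / 0.04006 = 42.14 h

42.1 h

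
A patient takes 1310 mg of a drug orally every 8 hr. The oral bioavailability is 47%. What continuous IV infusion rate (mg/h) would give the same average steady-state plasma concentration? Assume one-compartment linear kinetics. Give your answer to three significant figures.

77.0 mg/h

Equivalent systemic input: infusion rate = F·D/τ.
Rate = 0.47 × 1310 / 8 = 76.96 mg/h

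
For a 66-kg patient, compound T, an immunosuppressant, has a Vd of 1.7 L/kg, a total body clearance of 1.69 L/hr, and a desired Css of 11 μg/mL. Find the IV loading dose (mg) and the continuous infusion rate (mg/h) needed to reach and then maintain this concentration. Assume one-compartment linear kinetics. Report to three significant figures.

(a) 1230 mg; (b) 18.6 mg/h

Vd = 1.7 L/kg × 66 kg = 112.2 L
LD = Vd · C_target = 112.2 × 11 = 1234 mg
Infusion rate = 1.690 L/h × 11 mg/L = 18.59 mg/h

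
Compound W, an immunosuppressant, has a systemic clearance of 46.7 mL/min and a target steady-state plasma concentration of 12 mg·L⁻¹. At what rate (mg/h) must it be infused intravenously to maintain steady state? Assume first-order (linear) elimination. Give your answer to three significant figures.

CL = 46.7 mL/min = 46.7 × 0.06 = 2.802 L/h
Infusion rate = CL · Css = 2.802 L/h × 12 mg/L = 33.62 mg/h

33.6 mg/h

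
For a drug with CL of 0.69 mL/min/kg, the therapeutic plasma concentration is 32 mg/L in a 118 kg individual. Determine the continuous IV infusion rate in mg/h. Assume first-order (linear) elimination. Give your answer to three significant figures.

156 mg/h

CL = 0.69 mL/min/kg × 118 kg = 81.42 mL/min = 81.42 × 60/1000 = 4.885 L/h
At steady state, infusion rate equals elimination rate: rate in = CL × Css.
Rate = CL × Css = 4.885 × 32 = 156.3 mg/h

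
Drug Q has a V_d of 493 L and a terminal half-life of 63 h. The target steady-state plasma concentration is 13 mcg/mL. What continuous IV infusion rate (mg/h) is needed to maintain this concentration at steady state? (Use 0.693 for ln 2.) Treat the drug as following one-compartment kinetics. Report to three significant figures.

CL = 0.693 × Vd / t½ = 0.693 × 493.0 / 63 = 5.423 L/h
Infusion rate = CL × Css = 5.423 × 13 = 70.50 mg/h

70.5 mg/h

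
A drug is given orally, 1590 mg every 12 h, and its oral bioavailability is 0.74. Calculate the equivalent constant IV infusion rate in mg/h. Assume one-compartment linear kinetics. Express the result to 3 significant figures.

Equivalent systemic input: infusion rate = F·D/τ.
Rate = 0.74 × 1590 / 12 = 98.05 mg/h

98.1 mg/h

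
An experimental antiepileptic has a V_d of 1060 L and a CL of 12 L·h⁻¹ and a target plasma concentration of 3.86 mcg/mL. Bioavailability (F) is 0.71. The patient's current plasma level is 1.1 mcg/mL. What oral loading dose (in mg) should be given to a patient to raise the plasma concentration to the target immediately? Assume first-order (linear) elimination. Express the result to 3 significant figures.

The loading dose fills Vd to the target concentration.
Concentration deficit ΔC = 3.86 − 1.1 = 2.760 mg/L
LD = Vd × ΔC / F = 1060 × 2.760 / 0.71 = 4121 mg

4120 mg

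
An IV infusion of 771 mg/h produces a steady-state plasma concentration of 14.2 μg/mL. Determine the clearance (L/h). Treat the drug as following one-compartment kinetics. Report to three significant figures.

54.3 L/h

At steady state, infusion rate = CL × Css, so CL = rate / Css.
CL = 771 / 14.2 = 54.30 L/h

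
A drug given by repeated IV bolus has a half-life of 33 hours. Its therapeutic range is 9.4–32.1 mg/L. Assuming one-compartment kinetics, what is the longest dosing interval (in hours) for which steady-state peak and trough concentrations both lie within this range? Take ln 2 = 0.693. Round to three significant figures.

k = 0.693 / t½ = 0.693 / 33 = 0.02100 h⁻¹
Between IV bolus doses, concentration decays as C = C₀·e^(−kτ), so C_peak/C_trough = e^(kτ).
τ_max = ln(C_peak/C_trough) / k = ln(32.1/9.4) / 0.02100 = 1.228 / 0.02100 = 58.48 h

58.5 h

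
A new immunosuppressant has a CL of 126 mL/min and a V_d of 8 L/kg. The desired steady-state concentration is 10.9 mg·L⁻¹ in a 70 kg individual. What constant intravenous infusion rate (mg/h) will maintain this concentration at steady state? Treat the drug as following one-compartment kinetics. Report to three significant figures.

82.4 mg/h

CL = 126 mL/min × 60/1000 = 7.560 L/h
Vd does not affect the maintenance rate; only clearance governs steady-state input.
Rate = CL × Css = 7.560 × 10.9 = 82.40 mg/h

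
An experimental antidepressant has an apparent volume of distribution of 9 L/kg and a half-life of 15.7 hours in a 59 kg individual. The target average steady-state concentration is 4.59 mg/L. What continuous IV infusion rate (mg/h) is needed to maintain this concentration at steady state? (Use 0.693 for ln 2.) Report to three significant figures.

Total Vd = 9 × 59 = 531.0 L
k = 0.693/15.7 = 0.04414 h⁻¹, so CL = k·Vd = 0.04414 × 531.0 = 23.44 L/h
Infusion rate = CL × Css = 23.44 × 4.59 = 107.6 mg/h

108 mg/h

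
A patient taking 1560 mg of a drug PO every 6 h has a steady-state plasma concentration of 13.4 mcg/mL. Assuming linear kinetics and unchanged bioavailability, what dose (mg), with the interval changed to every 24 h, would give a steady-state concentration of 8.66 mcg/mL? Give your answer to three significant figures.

4030 mg

For first-order elimination, Css ∝ F·D/(CL·τ); F and CL are unchanged, so Css ∝ D/τ.
D₂ = D₁ × (Css,target / Css,current) × (τ₂/τ₁) = 1560 × (8.66/13.4) × (24/6) = 4033 mg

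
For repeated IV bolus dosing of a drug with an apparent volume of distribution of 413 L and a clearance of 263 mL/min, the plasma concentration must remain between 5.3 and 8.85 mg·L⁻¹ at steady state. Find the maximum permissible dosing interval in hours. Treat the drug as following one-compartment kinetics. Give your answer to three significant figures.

13.4 h

Convert clearance: 263 mL/min × 60 min/h ÷ 1000 mL/L = 15.78 L/h
k = CL / Vd = 15.78 / 413.0 = 0.03821 h⁻¹
Between IV bolus doses, concentration decays as C = C₀·e^(−kτ), so C_peak/C_trough = e^(kτ).
τ_max = ln(C_peak/C_trough) / k = ln(8.85/5.3) / 0.03821 = 0.5127 / 0.03821 = 13.42 h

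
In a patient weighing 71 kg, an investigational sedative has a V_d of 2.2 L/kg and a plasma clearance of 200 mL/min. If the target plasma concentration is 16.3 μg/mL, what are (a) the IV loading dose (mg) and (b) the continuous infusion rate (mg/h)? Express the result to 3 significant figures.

(a) 2550 mg; (b) 196 mg/h

Vd = 2.2 L/kg × 71 kg = 156.2 L
LD = Vd · C_target = 156.2 × 16.3 = 2546 mg
CL = 200 mL/min = 200 × 0.06 = 12.00 L/h
Maintenance infusion rate = CL × Css = 12.00 × 16.3 = 195.6 mg/h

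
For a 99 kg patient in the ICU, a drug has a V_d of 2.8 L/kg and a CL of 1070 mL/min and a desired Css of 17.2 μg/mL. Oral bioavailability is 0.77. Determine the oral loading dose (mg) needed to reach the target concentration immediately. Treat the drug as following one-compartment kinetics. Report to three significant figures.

Vd = 2.8 L/kg × 99 kg = 277.2 L
LD = Vd × C / F = 277.2 × 17.20 / 0.77 = 6192 mg

6190 mg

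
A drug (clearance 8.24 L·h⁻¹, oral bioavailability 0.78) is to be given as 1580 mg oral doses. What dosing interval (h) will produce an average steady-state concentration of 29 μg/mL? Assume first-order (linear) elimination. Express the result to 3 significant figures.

F·D/τ = CL·Css → τ = F·D / (CL·Css).
τ = 0.78 × 1580 / (8.24 × 29) = 5.157 h

5.16 h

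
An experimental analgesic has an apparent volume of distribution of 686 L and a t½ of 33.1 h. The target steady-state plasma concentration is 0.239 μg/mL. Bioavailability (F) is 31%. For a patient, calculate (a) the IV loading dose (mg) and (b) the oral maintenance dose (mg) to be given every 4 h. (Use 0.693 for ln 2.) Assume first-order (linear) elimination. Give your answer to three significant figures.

(a) 164 mg; (b) 44.3 mg

LD = Vd × C = 686.0 × 0.239 = 164.0 mg
CL = 0.693 × Vd / t½ = 0.693 × 686.0 / 33.1 = 14.36 L/h
D = CL × Css × τ / F = 14.36 × 0.239 × 4 / 0.31 = 44.28 mg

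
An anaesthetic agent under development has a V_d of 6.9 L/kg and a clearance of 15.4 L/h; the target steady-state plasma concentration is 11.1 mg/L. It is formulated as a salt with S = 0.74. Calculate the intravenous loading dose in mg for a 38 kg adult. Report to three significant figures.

3930 mg

Total Vd = 6.9 × 38 = 262.2 L
The loading dose fills Vd to the target concentration; clearance is irrelevant here.
LD = Vd × C / S = 262.2 × 11.10 / 0.74 = 3933 mg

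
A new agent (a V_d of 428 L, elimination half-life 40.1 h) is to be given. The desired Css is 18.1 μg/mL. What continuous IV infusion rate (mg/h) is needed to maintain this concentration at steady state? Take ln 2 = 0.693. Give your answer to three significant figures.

134 mg/h

CL = 0.693 × Vd / t½ = 0.693 × 428.0 / 40.1 = 7.397 L/h
Infusion rate = CL × Css = 7.397 × 18.1 = 133.9 mg/h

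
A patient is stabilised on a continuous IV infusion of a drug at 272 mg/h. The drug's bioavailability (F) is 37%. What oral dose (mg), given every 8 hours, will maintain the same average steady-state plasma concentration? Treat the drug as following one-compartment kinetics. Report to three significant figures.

To maintain the same Css, the systemic dosing rate must be unchanged: F·D/τ = infusion rate.
D = rate × τ / F = 272 × 8 / 0.37 = 5881 mg

5880 mg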